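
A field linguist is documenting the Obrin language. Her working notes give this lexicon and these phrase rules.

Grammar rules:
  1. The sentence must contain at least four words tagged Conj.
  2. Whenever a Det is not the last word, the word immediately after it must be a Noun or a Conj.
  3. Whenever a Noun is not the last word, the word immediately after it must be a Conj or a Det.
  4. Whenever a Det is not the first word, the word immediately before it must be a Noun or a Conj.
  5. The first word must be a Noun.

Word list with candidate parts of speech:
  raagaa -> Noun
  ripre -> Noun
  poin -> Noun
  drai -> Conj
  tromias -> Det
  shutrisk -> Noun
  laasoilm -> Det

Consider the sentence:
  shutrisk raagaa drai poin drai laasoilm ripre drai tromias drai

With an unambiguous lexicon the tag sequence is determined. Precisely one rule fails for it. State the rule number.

Fixed tagging: Noun Noun Conj Noun Conj Det Noun Conj Det Conj.
Rule check: R1 holds, R2 holds, R3 violated, R4 holds, R5 holds.
Only rule 3 fails.

3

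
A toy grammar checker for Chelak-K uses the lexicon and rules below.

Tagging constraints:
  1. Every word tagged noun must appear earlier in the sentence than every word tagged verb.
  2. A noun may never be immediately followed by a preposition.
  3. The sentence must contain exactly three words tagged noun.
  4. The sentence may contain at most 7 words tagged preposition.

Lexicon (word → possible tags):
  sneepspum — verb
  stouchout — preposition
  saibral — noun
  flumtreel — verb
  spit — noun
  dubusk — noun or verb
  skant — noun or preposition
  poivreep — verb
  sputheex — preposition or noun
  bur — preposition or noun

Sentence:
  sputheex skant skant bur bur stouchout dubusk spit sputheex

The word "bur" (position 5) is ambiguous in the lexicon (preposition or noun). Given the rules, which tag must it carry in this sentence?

preposition

Candidates per position — 1:sputheex {preposition,noun}; 2:skant {noun,preposition}; 3:skant {noun,preposition}; 4:bur {preposition,noun}; 5:bur {preposition,noun}; 6:stouchout {preposition}; 7:dubusk {noun,verb}; 8:spit {noun}; 9:sputheex {preposition,noun}.
If word 1 were noun, no tagging could satisfy rule 2; so word 1 is preposition.
If word 2 were noun, no tagging could satisfy rule 2; so word 2 is preposition.
If word 3 were noun, no tagging could satisfy rule 2; so word 3 is preposition.
If word 4 were noun, no tagging could satisfy rule 2; so word 4 is preposition.
If word 5 were noun, no tagging could satisfy rule 2; so word 5 is preposition.
If word 7 were verb, no tagging could satisfy rule 1; so word 7 is noun.
If word 9 were preposition, no tagging could satisfy rule 2; so word 9 is noun.
The unique satisfying tagging is: preposition preposition preposition preposition preposition preposition noun noun noun.
Checking: rule 1 holds; rule 2 holds; rule 3 holds; rule 4 holds.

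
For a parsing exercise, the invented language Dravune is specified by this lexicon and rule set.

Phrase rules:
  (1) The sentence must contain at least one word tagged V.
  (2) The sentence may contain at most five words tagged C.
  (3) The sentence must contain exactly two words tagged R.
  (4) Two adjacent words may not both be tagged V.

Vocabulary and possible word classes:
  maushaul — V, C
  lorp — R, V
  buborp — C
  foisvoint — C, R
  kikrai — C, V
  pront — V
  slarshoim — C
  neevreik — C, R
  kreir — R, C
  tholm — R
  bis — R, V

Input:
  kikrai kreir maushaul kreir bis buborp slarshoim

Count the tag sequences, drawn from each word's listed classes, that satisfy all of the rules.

10

Candidates per position — 1:kikrai {C,V}; 2:kreir {R,C}; 3:maushaul {V,C}; 4:kreir {R,C}; 5:bis {R,V}; 6:buborp {C}; 7:slarshoim {C}.
There are 32 candidate sequences in total.
Checking each against the rules leaves 10 sequences.
Count = 10.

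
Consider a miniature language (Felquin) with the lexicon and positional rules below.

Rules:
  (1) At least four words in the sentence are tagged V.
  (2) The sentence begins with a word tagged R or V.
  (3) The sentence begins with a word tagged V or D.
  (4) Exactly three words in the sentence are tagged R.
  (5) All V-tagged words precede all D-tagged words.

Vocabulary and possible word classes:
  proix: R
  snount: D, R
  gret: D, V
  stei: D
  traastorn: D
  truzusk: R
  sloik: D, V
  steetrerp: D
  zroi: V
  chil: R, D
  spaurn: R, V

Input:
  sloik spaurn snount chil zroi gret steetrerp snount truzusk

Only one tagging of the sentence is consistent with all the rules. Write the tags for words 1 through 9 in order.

V V R R V V D D R

Candidates per position — 1:sloik {D,V}; 2:spaurn {R,V}; 3:snount {D,R}; 4:chil {R,D}; 5:zroi {V}; 6:gret {D,V}; 7:steetrerp {D}; 8:snount {D,R}; 9:truzusk {R}.
At position 1, choosing D makes rule 1 impossible to satisfy; hence V.
At position 2, choosing R makes rule 1 impossible to satisfy; hence V.
At position 3, choosing D makes rule 5 impossible to satisfy; hence R.
At position 4, choosing D makes rule 5 impossible to satisfy; hence R.
At position 6, choosing D makes rule 1 impossible to satisfy; hence V.
At position 8, choosing R makes rule 4 impossible to satisfy; hence D.
The only consistent sequence is: V V R R V V D D R.
Verifying each rule — rule 1 holds; rule 2 holds; rule 3 holds; rule 4 holds; rule 5 holds.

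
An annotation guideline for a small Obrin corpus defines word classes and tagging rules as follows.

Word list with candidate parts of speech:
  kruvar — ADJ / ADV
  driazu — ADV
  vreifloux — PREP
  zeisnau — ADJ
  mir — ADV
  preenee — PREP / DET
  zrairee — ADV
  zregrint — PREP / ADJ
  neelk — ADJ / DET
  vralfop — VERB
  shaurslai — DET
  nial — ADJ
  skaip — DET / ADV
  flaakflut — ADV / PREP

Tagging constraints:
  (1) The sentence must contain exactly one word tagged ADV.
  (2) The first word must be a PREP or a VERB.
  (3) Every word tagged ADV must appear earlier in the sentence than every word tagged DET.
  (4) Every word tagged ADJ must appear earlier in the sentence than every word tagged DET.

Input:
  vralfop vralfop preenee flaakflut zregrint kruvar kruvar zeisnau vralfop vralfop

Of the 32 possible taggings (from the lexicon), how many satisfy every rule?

Candidates per position — 1:vralfop {VERB}; 2:vralfop {VERB}; 3:preenee {PREP,DET}; 4:flaakflut {ADV,PREP}; 5:zregrint {PREP,ADJ}; 6:kruvar {ADJ,ADV}; 7:kruvar {ADJ,ADV}; 8:zeisnau {ADJ}; 9:vralfop {VERB}; 10:vralfop {VERB}.
There are 32 candidate sequences in total.
Checking each against the rules leaves 6 sequences.
Count = 6.

6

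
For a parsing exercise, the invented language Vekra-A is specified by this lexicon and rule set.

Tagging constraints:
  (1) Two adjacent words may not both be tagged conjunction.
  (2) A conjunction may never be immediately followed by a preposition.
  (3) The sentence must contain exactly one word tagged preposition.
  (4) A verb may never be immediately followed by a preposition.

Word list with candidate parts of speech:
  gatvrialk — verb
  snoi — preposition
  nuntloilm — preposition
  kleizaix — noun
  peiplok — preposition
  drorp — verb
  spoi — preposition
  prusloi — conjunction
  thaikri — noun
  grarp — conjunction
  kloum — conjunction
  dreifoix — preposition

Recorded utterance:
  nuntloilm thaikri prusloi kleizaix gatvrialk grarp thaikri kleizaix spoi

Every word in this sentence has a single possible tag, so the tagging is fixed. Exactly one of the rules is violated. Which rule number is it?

Fixed tagging: preposition noun conjunction noun verb conjunction noun noun preposition.
Applying the rules: R1 pass, R2 pass, R3 fail, R4 pass.
Only rule 3 fails.

3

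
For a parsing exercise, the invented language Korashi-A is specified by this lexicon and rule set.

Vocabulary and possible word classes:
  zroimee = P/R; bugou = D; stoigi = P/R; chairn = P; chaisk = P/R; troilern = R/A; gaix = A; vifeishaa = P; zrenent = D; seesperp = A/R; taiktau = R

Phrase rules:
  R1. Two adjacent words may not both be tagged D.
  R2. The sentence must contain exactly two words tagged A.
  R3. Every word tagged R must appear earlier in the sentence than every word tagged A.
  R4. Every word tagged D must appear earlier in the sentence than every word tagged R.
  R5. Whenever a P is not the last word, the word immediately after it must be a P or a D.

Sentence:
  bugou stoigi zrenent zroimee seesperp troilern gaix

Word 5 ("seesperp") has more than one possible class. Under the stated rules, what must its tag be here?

Candidates per position — 1:bugou {D}; 2:stoigi {P,R}; 3:zrenent {D}; 4:zroimee {P,R}; 5:seesperp {A,R}; 6:troilern {R,A}; 7:gaix {A}.
At position 2, choosing R makes rule 4 impossible to satisfy; hence P.
At position 4, choosing P makes rule 5 impossible to satisfy; hence R.
Position 5: the remaining choice is settled jointly with positions 6 — only R at position 5 is part of a tagging that satisfies every rule.
So the tagging must be: D P D R R A A.
Verifying each rule — rule 1 ok; rule 2 ok; rule 3 ok; rule 4 ok; rule 5 ok.

R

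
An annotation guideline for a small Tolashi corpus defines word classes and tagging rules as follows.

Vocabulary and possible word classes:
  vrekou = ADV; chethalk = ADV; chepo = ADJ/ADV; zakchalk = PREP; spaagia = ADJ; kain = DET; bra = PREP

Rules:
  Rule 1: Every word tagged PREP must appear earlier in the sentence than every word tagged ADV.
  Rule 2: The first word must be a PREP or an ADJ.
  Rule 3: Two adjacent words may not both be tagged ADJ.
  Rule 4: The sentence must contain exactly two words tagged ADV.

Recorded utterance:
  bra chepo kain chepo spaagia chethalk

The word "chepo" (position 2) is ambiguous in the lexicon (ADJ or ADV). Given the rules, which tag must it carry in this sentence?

Candidates per position — 1:bra {PREP}; 2:chepo {ADJ,ADV}; 3:kain {DET}; 4:chepo {ADJ,ADV}; 5:spaagia {ADJ}; 6:chethalk {ADV}.
If word 4 were ADJ, no tagging could satisfy rule 3; so word 4 is ADV.
If word 2 were ADV, no tagging could satisfy rule 4; so word 2 is ADJ.
The unique satisfying tagging is: PREP ADJ DET ADV ADJ ADV.
Rule-by-rule: rule 1 holds; rule 2 holds; rule 3 holds; rule 4 holds.

ADJ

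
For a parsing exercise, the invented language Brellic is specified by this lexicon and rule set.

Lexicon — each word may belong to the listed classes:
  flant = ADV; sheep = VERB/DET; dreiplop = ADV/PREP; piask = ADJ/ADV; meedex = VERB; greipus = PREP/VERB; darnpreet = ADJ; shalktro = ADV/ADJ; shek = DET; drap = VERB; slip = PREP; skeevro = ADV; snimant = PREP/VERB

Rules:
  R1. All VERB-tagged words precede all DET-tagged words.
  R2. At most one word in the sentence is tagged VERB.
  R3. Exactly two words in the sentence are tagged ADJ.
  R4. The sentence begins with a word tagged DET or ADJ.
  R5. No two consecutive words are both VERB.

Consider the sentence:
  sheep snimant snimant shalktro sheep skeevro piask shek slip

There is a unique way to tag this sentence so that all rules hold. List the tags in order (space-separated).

DET PREP PREP ADJ DET ADV ADJ DET PREP

Candidates per position — 1:sheep {VERB,DET}; 2:snimant {PREP,VERB}; 3:snimant {PREP,VERB}; 4:shalktro {ADV,ADJ}; 5:sheep {VERB,DET}; 6:skeevro {ADV}; 7:piask {ADJ,ADV}; 8:shek {DET}; 9:slip {PREP}.
Position 1: tagging it VERB would leave rule 4 unsatisfiable, so it must be DET.
Position 2: tagging it VERB would leave rule 1 unsatisfiable, so it must be PREP.
Position 3: tagging it VERB would leave rule 1 unsatisfiable, so it must be PREP.
Position 4: tagging it ADV would leave rule 3 unsatisfiable, so it must be ADJ.
Position 5: tagging it VERB would leave rule 1 unsatisfiable, so it must be DET.
Position 7: tagging it ADV would leave rule 3 unsatisfiable, so it must be ADJ.
The only consistent sequence is: DET PREP PREP ADJ DET ADV ADJ DET PREP.
Rule-by-rule: rule 1 ok; rule 2 ok; rule 3 ok; rule 4 ok; rule 5 ok.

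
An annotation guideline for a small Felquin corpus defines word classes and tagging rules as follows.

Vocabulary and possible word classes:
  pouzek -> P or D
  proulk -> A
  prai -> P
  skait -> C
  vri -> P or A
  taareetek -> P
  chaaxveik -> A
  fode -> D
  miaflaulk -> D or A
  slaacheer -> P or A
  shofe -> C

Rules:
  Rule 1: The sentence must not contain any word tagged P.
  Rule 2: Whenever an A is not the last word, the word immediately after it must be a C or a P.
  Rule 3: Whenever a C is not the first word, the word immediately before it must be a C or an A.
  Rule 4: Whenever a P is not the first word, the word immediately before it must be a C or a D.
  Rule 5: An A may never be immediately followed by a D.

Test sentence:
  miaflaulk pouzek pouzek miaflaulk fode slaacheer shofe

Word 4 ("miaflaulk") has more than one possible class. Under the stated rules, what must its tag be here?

D

Candidates per position — 1:miaflaulk {D,A}; 2:pouzek {P,D}; 3:pouzek {P,D}; 4:miaflaulk {D,A}; 5:fode {D}; 6:slaacheer {P,A}; 7:shofe {C}.
Word 2 cannot be P — rule 1 would then fail for every completion. It is D.
Word 3 cannot be P — rule 1 would then fail for every completion. It is D.
Word 4 cannot be A — rule 2 would then fail for every completion. It is D.
Word 6 cannot be P — rule 1 would then fail for every completion. It is A.
Word 1 cannot be A — rule 2 would then fail for every completion. It is D.
The only consistent sequence is: D D D D D A C.
Check: rule 1 ok; rule 2 ok; rule 3 ok; rule 4 ok; rule 5 ok.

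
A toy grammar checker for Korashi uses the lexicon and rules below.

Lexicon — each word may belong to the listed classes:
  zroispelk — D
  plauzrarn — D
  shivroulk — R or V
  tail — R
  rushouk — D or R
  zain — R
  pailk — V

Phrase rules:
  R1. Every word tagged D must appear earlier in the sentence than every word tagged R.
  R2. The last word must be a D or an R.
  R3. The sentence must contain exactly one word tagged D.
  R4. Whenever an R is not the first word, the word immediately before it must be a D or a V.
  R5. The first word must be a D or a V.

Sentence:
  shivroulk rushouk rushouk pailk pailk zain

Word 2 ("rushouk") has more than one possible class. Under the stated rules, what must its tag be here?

Candidates per position — 1:shivroulk {R,V}; 2:rushouk {D,R}; 3:rushouk {D,R}; 4:pailk {V}; 5:pailk {V}; 6:zain {R}.
Word 1 cannot be R — rule 5 would then fail for every completion. It is V.
Position 2: the remaining choice is settled jointly with positions 3 — only D at position 2 is part of a tagging that satisfies every rule.
The unique satisfying tagging is: V D R V V R.
Check: rule 1 satisfied; rule 2 satisfied; rule 3 satisfied; rule 4 satisfied; rule 5 satisfied.

D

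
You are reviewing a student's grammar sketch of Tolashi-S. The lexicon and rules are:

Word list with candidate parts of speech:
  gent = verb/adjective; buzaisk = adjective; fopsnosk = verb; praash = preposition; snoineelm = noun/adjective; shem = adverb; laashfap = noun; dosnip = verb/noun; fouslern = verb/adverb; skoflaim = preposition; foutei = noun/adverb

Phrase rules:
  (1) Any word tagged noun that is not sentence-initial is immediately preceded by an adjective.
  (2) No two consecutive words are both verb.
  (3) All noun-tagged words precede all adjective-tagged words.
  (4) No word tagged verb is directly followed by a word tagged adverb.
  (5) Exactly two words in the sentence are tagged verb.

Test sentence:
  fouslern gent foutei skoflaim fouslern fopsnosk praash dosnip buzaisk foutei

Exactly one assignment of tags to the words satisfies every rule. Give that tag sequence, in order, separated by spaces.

adverb adjective adverb preposition adverb verb preposition verb adjective adverb

Candidates per position — 1:fouslern {verb,adverb}; 2:gent {verb,adjective}; 3:foutei {noun,adverb}; 4:skoflaim {preposition}; 5:fouslern {verb,adverb}; 6:fopsnosk {verb}; 7:praash {preposition}; 8:dosnip {verb,noun}; 9:buzaisk {adjective}; 10:foutei {noun,adverb}.
At position 5, choosing verb makes rule 2 impossible to satisfy; hence adverb.
At position 8, choosing noun makes rule 1 impossible to satisfy; hence verb.
At position 10, choosing noun makes rule 3 impossible to satisfy; hence adverb.
At position 1, choosing verb makes rule 5 impossible to satisfy; hence adverb.
At position 2, choosing verb makes rule 5 impossible to satisfy; hence adjective.
At position 3, choosing noun makes rule 3 impossible to satisfy; hence adverb.
That leaves exactly one tagging: adverb adjective adverb preposition adverb verb preposition verb adjective adverb.
Rule-by-rule: rule 1 ok; rule 2 ok; rule 3 ok; rule 4 ok; rule 5 ok.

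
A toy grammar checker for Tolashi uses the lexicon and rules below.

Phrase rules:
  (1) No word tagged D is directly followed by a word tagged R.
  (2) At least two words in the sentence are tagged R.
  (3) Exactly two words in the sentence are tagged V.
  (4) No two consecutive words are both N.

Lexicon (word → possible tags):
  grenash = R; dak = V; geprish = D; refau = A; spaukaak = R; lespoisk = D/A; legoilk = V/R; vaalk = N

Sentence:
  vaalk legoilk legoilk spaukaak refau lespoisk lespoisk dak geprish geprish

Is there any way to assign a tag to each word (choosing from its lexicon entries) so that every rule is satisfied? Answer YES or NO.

YES

Candidates per position — 1:vaalk {N}; 2:legoilk {V,R}; 3:legoilk {V,R}; 4:spaukaak {R}; 5:refau {A}; 6:lespoisk {D,A}; 7:lespoisk {D,A}; 8:dak {V}; 9:geprish {D}; 10:geprish {D}.
One satisfying assignment: N R V R A A A V D D.
Verifying each rule — rule 1 ✓; rule 2 ✓; rule 3 ✓; rule 4 ✓.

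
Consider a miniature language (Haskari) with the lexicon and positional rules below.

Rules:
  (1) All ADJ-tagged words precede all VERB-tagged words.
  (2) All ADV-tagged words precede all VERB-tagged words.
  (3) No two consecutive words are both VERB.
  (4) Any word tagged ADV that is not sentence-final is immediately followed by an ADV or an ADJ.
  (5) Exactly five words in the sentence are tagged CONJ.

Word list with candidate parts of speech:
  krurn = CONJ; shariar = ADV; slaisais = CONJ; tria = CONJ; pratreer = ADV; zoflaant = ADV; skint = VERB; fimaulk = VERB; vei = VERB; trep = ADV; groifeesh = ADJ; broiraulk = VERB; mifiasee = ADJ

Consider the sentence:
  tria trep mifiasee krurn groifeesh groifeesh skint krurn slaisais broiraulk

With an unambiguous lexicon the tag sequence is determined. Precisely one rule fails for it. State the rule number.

5

Fixed tagging: CONJ ADV ADJ CONJ ADJ ADJ VERB CONJ CONJ VERB.
Rule check: R1 ✓, R2 ✓, R3 ✓, R4 ✓, R5 ✗.
Only rule 5 fails.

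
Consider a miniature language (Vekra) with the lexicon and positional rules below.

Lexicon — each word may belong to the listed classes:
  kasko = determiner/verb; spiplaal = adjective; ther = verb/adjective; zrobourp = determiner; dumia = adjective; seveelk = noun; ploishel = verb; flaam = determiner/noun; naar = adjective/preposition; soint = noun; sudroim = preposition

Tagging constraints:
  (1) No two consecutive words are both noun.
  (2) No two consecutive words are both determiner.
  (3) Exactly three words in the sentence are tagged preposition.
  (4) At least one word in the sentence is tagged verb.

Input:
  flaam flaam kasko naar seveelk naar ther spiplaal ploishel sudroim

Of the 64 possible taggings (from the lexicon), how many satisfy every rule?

6

Candidates per position — 1:flaam {determiner,noun}; 2:flaam {determiner,noun}; 3:kasko {determiner,verb}; 4:naar {adjective,preposition}; 5:seveelk {noun}; 6:naar {adjective,preposition}; 7:ther {verb,adjective}; 8:spiplaal {adjective}; 9:ploishel {verb}; 10:sudroim {preposition}.
There are 64 candidate sequences in total.
Checking each against the rules leaves 6 sequences.
Count = 6.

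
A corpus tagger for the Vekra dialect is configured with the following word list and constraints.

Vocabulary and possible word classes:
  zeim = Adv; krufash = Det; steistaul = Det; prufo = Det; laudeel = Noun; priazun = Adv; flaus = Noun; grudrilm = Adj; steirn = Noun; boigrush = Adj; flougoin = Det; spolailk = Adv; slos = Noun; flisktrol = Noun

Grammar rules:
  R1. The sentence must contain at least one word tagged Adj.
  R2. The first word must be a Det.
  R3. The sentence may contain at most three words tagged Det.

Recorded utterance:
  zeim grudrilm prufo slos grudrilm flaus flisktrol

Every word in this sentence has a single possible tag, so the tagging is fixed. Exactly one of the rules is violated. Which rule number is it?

Fixed tagging: Adv Adj Det Noun Adj Noun Noun.
Rule check: R1 holds, R2 violated, R3 holds.
Only rule 2 fails.

2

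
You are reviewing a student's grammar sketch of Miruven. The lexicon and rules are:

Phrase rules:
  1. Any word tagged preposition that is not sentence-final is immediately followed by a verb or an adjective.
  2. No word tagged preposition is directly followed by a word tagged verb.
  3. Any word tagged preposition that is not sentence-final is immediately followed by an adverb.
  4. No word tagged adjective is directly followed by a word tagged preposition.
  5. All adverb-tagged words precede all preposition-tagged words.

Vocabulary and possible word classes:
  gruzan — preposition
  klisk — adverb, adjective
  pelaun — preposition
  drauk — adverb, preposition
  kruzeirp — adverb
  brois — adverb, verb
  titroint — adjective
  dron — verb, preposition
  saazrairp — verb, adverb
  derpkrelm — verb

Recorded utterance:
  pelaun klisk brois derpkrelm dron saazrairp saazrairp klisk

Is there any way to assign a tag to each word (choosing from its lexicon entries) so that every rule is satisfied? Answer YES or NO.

NO

Candidates per position — 1:pelaun {preposition}; 2:klisk {adverb,adjective}; 3:brois {adverb,verb}; 4:derpkrelm {verb}; 5:dron {verb,preposition}; 6:saazrairp {verb,adverb}; 7:saazrairp {verb,adverb}; 8:klisk {adverb,adjective}.
Every candidate sequence violates at least one rule; no consistent tagging exists.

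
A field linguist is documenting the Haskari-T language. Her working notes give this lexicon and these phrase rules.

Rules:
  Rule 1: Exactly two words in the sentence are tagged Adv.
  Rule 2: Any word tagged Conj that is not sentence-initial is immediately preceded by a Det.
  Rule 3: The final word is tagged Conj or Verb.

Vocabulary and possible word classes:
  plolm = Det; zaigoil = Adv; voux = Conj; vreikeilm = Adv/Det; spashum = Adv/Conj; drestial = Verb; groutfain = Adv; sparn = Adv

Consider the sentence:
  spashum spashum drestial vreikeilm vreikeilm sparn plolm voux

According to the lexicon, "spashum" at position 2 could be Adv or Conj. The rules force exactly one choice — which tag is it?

Candidates per position — 1:spashum {Adv,Conj}; 2:spashum {Adv,Conj}; 3:drestial {Verb}; 4:vreikeilm {Adv,Det}; 5:vreikeilm {Adv,Det}; 6:sparn {Adv}; 7:plolm {Det}; 8:voux {Conj}.
Position 2: Conj is ruled out by rule 2; that leaves Adv.
Position 4: Adv is ruled out by rule 1; that leaves Det.
Position 5: Adv is ruled out by rule 1; that leaves Det.
Position 1: Adv is ruled out by rule 1; that leaves Conj.
That leaves exactly one tagging: Conj Adv Verb Det Det Adv Det Conj.
Rule-by-rule: rule 1 ✓; rule 2 ✓; rule 3 ✓.

Adv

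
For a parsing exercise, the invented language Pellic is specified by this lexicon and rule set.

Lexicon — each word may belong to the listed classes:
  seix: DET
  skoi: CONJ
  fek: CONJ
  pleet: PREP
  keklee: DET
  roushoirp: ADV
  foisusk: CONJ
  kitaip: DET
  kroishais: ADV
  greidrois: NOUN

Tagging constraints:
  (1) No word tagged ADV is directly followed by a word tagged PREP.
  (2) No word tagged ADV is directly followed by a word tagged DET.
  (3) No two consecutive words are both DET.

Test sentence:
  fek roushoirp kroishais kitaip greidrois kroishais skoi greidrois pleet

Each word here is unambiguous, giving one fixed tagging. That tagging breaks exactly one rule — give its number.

Fixed tagging: CONJ ADV ADV DET NOUN ADV CONJ NOUN PREP.
Rule check: R1 holds, R2 violated, R3 holds.
Only rule 2 fails.

2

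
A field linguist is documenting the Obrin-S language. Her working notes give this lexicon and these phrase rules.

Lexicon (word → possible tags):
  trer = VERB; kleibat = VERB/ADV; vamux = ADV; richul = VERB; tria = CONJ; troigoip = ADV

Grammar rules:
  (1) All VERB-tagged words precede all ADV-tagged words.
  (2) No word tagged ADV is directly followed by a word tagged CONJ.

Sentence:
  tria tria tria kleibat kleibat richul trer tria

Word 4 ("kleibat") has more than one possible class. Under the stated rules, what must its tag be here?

Candidates per position — 1:tria {CONJ}; 2:tria {CONJ}; 3:tria {CONJ}; 4:kleibat {VERB,ADV}; 5:kleibat {VERB,ADV}; 6:richul {VERB}; 7:trer {VERB}; 8:tria {CONJ}.
If word 4 were ADV, no tagging could satisfy rule 1; so word 4 is VERB.
If word 5 were ADV, no tagging could satisfy rule 1; so word 5 is VERB.
So the tagging must be: CONJ CONJ CONJ VERB VERB VERB VERB CONJ.
Checking: rule 1 ok; rule 2 ok.

VERB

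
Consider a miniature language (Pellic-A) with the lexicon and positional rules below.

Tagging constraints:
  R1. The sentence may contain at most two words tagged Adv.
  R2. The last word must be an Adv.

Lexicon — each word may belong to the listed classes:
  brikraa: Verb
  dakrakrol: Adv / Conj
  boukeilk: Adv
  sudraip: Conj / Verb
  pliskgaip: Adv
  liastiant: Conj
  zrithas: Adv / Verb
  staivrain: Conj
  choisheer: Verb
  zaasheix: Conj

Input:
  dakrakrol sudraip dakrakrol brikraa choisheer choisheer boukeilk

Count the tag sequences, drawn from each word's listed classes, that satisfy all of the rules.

Candidates per position — 1:dakrakrol {Adv,Conj}; 2:sudraip {Conj,Verb}; 3:dakrakrol {Adv,Conj}; 4:brikraa {Verb}; 5:choisheer {Verb}; 6:choisheer {Verb}; 7:boukeilk {Adv}.
There are 8 candidate sequences in total.
Checking each against the rules leaves 6 sequences.
Count = 6.

6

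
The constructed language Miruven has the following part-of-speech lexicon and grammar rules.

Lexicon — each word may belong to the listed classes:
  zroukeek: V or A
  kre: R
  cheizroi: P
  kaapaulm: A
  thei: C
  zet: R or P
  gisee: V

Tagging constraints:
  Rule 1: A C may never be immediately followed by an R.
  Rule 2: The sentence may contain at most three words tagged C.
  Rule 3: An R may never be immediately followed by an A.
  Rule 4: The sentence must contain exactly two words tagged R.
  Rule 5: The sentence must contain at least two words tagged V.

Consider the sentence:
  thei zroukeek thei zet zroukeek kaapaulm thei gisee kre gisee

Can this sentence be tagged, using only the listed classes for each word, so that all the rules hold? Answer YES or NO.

Candidates per position — 1:thei {C}; 2:zroukeek {V,A}; 3:thei {C}; 4:zet {R,P}; 5:zroukeek {V,A}; 6:kaapaulm {A}; 7:thei {C}; 8:gisee {V}; 9:kre {R}; 10:gisee {V}.
Every candidate sequence violates at least one rule; no consistent tagging exists.

NO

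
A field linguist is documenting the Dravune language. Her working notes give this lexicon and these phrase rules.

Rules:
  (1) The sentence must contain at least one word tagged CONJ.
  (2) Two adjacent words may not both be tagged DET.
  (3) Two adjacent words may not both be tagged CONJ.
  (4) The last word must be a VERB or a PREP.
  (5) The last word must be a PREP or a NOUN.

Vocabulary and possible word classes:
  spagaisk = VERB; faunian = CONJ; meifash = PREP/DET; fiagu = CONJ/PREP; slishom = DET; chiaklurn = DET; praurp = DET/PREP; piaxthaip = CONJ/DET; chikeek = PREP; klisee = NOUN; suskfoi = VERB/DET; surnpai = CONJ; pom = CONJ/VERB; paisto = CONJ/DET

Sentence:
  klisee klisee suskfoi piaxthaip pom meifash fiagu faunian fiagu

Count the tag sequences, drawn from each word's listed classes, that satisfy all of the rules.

8

Candidates per position — 1:klisee {NOUN}; 2:klisee {NOUN}; 3:suskfoi {VERB,DET}; 4:piaxthaip {CONJ,DET}; 5:pom {CONJ,VERB}; 6:meifash {PREP,DET}; 7:fiagu {CONJ,PREP}; 8:faunian {CONJ}; 9:fiagu {CONJ,PREP}.
There are 64 candidate sequences in total.
Checking each against the rules leaves 8 sequences.
Count = 8.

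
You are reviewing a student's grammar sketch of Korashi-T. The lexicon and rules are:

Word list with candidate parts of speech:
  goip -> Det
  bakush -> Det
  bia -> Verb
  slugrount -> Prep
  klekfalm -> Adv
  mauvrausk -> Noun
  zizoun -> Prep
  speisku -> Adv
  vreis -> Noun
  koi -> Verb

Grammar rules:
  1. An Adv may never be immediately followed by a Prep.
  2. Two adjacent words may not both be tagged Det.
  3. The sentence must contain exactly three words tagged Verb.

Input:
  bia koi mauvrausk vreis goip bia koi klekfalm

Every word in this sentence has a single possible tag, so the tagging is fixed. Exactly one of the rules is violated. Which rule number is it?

3

Fixed tagging: Verb Verb Noun Noun Det Verb Verb Adv.
Applying the rules: R1 holds, R2 holds, R3 violated.
Only rule 3 fails.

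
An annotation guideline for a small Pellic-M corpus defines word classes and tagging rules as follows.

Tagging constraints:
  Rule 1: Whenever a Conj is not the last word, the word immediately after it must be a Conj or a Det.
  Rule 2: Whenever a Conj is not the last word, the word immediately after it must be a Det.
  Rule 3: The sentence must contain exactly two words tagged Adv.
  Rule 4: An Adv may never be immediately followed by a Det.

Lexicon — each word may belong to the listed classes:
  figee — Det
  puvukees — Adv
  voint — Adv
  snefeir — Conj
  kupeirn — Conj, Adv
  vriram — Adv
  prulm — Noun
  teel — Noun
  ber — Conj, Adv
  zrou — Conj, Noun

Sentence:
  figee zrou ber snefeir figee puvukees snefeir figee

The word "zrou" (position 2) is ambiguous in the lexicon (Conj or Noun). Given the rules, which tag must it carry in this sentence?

Noun

Candidates per position — 1:figee {Det}; 2:zrou {Conj,Noun}; 3:ber {Conj,Adv}; 4:snefeir {Conj}; 5:figee {Det}; 6:puvukees {Adv}; 7:snefeir {Conj}; 8:figee {Det}.
If word 2 were Conj, no tagging could satisfy rule 2; so word 2 is Noun.
If word 3 were Conj, no tagging could satisfy rule 2; so word 3 is Adv.
The only consistent sequence is: Det Noun Adv Conj Det Adv Conj Det.
Verifying each rule — rule 1 ok; rule 2 ok; rule 3 ok; rule 4 ok.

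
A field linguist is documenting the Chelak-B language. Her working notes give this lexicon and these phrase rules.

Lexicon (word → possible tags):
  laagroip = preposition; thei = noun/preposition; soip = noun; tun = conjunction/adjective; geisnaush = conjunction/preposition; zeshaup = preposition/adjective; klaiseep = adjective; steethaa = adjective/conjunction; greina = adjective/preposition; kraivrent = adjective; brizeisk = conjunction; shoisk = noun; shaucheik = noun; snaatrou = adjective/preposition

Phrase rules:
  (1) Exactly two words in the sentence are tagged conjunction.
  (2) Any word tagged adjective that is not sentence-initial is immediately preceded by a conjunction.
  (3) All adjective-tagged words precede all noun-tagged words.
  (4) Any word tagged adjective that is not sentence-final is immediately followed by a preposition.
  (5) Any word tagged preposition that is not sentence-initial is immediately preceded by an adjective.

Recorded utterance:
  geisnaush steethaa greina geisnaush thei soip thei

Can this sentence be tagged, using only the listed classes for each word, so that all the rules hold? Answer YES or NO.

Candidates per position — 1:geisnaush {conjunction,preposition}; 2:steethaa {adjective,conjunction}; 3:greina {adjective,preposition}; 4:geisnaush {conjunction,preposition}; 5:thei {noun,preposition}; 6:soip {noun}; 7:thei {noun,preposition}.
One satisfying assignment: conjunction adjective preposition conjunction noun noun noun.
Checking: rule 1 ✓; rule 2 ✓; rule 3 ✓; rule 4 ✓; rule 5 ✓.

YES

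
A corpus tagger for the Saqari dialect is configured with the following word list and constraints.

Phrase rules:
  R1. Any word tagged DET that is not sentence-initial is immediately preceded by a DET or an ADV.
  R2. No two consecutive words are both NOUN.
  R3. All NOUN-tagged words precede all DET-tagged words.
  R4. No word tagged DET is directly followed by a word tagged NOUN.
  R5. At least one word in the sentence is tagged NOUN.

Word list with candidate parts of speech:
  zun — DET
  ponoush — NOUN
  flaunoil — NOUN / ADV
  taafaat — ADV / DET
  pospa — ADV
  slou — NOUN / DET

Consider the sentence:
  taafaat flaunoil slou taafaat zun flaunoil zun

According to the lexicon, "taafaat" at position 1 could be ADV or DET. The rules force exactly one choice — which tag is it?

Candidates per position — 1:taafaat {ADV,DET}; 2:flaunoil {NOUN,ADV}; 3:slou {NOUN,DET}; 4:taafaat {ADV,DET}; 5:zun {DET}; 6:flaunoil {NOUN,ADV}; 7:zun {DET}.
Position 6: tagging it NOUN would leave rule 1 unsatisfiable, so it must be ADV.
Position 1: the remaining choice is settled jointly with positions 2, 3, 4 — only ADV at position 1 is part of a tagging that satisfies every rule.
That leaves exactly one tagging: ADV ADV NOUN ADV DET ADV DET.
Check: rule 1 ✓; rule 2 ✓; rule 3 ✓; rule 4 ✓; rule 5 ✓.

ADV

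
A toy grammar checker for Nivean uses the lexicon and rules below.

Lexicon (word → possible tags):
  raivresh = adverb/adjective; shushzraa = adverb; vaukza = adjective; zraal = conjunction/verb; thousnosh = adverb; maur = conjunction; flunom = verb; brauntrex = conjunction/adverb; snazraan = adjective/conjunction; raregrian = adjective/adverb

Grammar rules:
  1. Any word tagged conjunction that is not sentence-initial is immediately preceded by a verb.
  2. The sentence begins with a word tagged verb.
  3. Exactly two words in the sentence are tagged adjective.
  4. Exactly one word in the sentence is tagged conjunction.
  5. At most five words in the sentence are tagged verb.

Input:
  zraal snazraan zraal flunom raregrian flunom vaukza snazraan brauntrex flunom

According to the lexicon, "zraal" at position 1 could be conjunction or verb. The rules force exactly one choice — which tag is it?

verb

Candidates per position — 1:zraal {conjunction,verb}; 2:snazraan {adjective,conjunction}; 3:zraal {conjunction,verb}; 4:flunom {verb}; 5:raregrian {adjective,adverb}; 6:flunom {verb}; 7:vaukza {adjective}; 8:snazraan {adjective,conjunction}; 9:brauntrex {conjunction,adverb}; 10:flunom {verb}.
If word 1 were conjunction, no tagging could satisfy rule 2; so word 1 is verb.
If word 3 were conjunction, no tagging could satisfy rule 1; so word 3 is verb.
If word 8 were conjunction, no tagging could satisfy rule 1; so word 8 is adjective.
If word 9 were conjunction, no tagging could satisfy rule 1; so word 9 is adverb.
If word 2 were adjective, no tagging could satisfy rule 3; so word 2 is conjunction.
If word 5 were adjective, no tagging could satisfy rule 3; so word 5 is adverb.
So the tagging must be: verb conjunction verb verb adverb verb adjective adjective adverb verb.
Checking: rule 1 ok; rule 2 ok; rule 3 ok; rule 4 ok; rule 5 ok.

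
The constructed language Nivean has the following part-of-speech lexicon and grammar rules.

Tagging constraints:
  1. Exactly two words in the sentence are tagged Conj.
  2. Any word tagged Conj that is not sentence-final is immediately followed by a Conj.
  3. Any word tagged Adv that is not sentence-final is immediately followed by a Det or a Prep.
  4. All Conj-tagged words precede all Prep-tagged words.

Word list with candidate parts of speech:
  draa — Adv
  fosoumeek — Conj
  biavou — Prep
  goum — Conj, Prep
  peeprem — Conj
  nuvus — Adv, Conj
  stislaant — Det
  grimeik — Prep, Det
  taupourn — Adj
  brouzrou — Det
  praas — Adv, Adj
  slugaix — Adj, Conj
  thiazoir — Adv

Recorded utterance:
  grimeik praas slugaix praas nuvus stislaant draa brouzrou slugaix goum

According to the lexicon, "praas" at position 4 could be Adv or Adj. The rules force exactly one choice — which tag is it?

Adj

Candidates per position — 1:grimeik {Prep,Det}; 2:praas {Adv,Adj}; 3:slugaix {Adj,Conj}; 4:praas {Adv,Adj}; 5:nuvus {Adv,Conj}; 6:stislaant {Det}; 7:draa {Adv}; 8:brouzrou {Det}; 9:slugaix {Adj,Conj}; 10:goum {Conj,Prep}.
If word 2 were Adv, no tagging could satisfy rule 3; so word 2 is Adj.
If word 3 were Conj, no tagging could satisfy rule 2; so word 3 is Adj.
If word 4 were Adv, no tagging could satisfy rule 3; so word 4 is Adj.
If word 5 were Conj, no tagging could satisfy rule 2; so word 5 is Adv.
If word 9 were Adj, no tagging could satisfy rule 1; so word 9 is Conj.
If word 10 were Prep, no tagging could satisfy rule 1; so word 10 is Conj.
If word 1 were Prep, no tagging could satisfy rule 4; so word 1 is Det.
The unique satisfying tagging is: Det Adj Adj Adj Adv Det Adv Det Conj Conj.
Check: rule 1 satisfied; rule 2 satisfied; rule 3 satisfied; rule 4 satisfied.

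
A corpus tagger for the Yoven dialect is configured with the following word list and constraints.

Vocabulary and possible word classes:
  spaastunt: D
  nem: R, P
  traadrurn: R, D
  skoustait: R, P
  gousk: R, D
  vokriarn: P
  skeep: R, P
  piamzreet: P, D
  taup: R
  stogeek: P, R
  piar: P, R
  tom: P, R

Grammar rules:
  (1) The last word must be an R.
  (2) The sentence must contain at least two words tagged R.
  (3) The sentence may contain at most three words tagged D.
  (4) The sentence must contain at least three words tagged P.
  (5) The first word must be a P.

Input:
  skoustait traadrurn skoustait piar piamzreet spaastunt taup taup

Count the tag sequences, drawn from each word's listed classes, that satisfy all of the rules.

Candidates per position — 1:skoustait {R,P}; 2:traadrurn {R,D}; 3:skoustait {R,P}; 4:piar {P,R}; 5:piamzreet {P,D}; 6:spaastunt {D}; 7:taup {R}; 8:taup {R}.
There are 32 candidate sequences in total.
Checking each against the rules leaves 8 sequences.
Count = 8.

8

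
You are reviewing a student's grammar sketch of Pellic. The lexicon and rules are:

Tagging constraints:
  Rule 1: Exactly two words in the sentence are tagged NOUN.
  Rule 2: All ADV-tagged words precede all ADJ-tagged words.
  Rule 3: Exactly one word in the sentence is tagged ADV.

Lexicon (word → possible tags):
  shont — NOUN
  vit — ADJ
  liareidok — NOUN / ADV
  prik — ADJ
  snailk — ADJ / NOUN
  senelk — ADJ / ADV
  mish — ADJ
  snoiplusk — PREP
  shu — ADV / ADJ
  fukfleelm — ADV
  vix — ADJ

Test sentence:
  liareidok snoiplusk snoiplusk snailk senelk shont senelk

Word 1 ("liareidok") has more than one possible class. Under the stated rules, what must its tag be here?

Candidates per position — 1:liareidok {NOUN,ADV}; 2:snoiplusk {PREP}; 3:snoiplusk {PREP}; 4:snailk {ADJ,NOUN}; 5:senelk {ADJ,ADV}; 6:shont {NOUN}; 7:senelk {ADJ,ADV}.
Position 1: the remaining choice is settled jointly with positions 4, 5, 7 — only ADV at position 1 is part of a tagging that satisfies every rule.
So the tagging must be: ADV PREP PREP NOUN ADJ NOUN ADJ.
Checking: rule 1 holds; rule 2 holds; rule 3 holds.

ADV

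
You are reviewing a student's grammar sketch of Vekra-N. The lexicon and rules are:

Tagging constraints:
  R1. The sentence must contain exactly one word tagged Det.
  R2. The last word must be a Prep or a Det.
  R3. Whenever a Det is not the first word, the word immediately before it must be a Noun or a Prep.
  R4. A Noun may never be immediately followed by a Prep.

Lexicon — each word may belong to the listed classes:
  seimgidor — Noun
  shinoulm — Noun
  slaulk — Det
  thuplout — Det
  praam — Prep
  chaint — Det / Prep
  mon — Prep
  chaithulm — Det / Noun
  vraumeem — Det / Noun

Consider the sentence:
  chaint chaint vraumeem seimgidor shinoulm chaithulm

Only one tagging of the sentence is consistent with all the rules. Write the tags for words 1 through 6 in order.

Candidates per position — 1:chaint {Det,Prep}; 2:chaint {Det,Prep}; 3:vraumeem {Det,Noun}; 4:seimgidor {Noun}; 5:shinoulm {Noun}; 6:chaithulm {Det,Noun}.
Position 6: Noun is ruled out by rule 2; that leaves Det.
Position 1: Det is ruled out by rule 1; that leaves Prep.
Position 2: Det is ruled out by rule 1; that leaves Prep.
Position 3: Det is ruled out by rule 1; that leaves Noun.
The unique satisfying tagging is: Prep Prep Noun Noun Noun Det.
Checking: rule 1 holds; rule 2 holds; rule 3 holds; rule 4 holds.

Prep Prep Noun Noun Noun Det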